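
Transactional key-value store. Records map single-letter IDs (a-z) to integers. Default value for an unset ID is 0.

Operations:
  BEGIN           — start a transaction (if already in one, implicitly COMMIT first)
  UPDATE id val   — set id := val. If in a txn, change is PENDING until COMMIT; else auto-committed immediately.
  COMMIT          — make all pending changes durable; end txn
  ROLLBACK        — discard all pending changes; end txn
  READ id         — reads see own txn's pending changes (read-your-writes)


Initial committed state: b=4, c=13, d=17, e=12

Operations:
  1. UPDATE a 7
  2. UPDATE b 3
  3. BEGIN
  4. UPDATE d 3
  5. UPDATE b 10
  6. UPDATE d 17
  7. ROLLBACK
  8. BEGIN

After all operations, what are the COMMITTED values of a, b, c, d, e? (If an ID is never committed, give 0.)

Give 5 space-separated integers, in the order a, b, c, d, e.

Answer: 7 3 13 17 12

Derivation:
Initial committed: {b=4, c=13, d=17, e=12}
Op 1: UPDATE a=7 (auto-commit; committed a=7)
Op 2: UPDATE b=3 (auto-commit; committed b=3)
Op 3: BEGIN: in_txn=True, pending={}
Op 4: UPDATE d=3 (pending; pending now {d=3})
Op 5: UPDATE b=10 (pending; pending now {b=10, d=3})
Op 6: UPDATE d=17 (pending; pending now {b=10, d=17})
Op 7: ROLLBACK: discarded pending ['b', 'd']; in_txn=False
Op 8: BEGIN: in_txn=True, pending={}
Final committed: {a=7, b=3, c=13, d=17, e=12}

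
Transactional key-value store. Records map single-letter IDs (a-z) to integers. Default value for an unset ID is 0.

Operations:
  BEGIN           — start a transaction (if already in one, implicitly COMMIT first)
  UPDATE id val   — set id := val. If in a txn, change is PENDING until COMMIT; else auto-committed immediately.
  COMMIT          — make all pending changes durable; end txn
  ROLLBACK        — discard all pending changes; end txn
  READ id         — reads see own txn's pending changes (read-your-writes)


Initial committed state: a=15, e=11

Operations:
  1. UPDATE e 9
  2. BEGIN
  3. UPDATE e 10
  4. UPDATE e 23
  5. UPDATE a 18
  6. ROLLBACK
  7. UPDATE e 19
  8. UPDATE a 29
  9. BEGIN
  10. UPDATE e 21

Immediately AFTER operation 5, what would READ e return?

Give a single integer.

Answer: 23

Derivation:
Initial committed: {a=15, e=11}
Op 1: UPDATE e=9 (auto-commit; committed e=9)
Op 2: BEGIN: in_txn=True, pending={}
Op 3: UPDATE e=10 (pending; pending now {e=10})
Op 4: UPDATE e=23 (pending; pending now {e=23})
Op 5: UPDATE a=18 (pending; pending now {a=18, e=23})
After op 5: visible(e) = 23 (pending={a=18, e=23}, committed={a=15, e=9})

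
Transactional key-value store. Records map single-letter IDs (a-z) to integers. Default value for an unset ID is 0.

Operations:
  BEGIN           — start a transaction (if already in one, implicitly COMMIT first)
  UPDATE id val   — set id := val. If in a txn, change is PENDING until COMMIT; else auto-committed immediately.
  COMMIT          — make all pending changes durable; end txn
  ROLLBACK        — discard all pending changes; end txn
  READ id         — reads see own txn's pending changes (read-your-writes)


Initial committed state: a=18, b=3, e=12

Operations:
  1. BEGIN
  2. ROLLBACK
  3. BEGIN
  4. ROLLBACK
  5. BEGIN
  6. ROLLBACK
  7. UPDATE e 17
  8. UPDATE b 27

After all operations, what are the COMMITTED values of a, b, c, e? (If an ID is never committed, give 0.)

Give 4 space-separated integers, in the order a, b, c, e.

Answer: 18 27 0 17

Derivation:
Initial committed: {a=18, b=3, e=12}
Op 1: BEGIN: in_txn=True, pending={}
Op 2: ROLLBACK: discarded pending []; in_txn=False
Op 3: BEGIN: in_txn=True, pending={}
Op 4: ROLLBACK: discarded pending []; in_txn=False
Op 5: BEGIN: in_txn=True, pending={}
Op 6: ROLLBACK: discarded pending []; in_txn=False
Op 7: UPDATE e=17 (auto-commit; committed e=17)
Op 8: UPDATE b=27 (auto-commit; committed b=27)
Final committed: {a=18, b=27, e=17}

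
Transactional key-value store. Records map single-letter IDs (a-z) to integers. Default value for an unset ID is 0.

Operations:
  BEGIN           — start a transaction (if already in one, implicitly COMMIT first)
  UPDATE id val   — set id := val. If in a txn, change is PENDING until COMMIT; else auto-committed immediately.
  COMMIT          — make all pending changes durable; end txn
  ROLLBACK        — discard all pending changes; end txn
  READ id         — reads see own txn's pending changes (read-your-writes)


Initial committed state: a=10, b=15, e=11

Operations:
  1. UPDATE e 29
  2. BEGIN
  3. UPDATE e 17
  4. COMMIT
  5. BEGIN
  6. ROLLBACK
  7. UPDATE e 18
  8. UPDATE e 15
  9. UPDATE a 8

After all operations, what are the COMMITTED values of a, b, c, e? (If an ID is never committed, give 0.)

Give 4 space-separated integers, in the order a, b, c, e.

Initial committed: {a=10, b=15, e=11}
Op 1: UPDATE e=29 (auto-commit; committed e=29)
Op 2: BEGIN: in_txn=True, pending={}
Op 3: UPDATE e=17 (pending; pending now {e=17})
Op 4: COMMIT: merged ['e'] into committed; committed now {a=10, b=15, e=17}
Op 5: BEGIN: in_txn=True, pending={}
Op 6: ROLLBACK: discarded pending []; in_txn=False
Op 7: UPDATE e=18 (auto-commit; committed e=18)
Op 8: UPDATE e=15 (auto-commit; committed e=15)
Op 9: UPDATE a=8 (auto-commit; committed a=8)
Final committed: {a=8, b=15, e=15}

Answer: 8 15 0 15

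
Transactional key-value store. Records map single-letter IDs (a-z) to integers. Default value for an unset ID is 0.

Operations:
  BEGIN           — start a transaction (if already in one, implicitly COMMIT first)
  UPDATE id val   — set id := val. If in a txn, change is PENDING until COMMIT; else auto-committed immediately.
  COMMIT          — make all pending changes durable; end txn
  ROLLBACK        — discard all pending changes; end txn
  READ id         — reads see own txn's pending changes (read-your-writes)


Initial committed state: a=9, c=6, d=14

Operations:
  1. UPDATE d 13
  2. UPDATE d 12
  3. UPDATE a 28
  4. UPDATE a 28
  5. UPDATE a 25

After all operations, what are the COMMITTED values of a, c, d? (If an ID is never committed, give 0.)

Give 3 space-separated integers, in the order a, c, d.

Initial committed: {a=9, c=6, d=14}
Op 1: UPDATE d=13 (auto-commit; committed d=13)
Op 2: UPDATE d=12 (auto-commit; committed d=12)
Op 3: UPDATE a=28 (auto-commit; committed a=28)
Op 4: UPDATE a=28 (auto-commit; committed a=28)
Op 5: UPDATE a=25 (auto-commit; committed a=25)
Final committed: {a=25, c=6, d=12}

Answer: 25 6 12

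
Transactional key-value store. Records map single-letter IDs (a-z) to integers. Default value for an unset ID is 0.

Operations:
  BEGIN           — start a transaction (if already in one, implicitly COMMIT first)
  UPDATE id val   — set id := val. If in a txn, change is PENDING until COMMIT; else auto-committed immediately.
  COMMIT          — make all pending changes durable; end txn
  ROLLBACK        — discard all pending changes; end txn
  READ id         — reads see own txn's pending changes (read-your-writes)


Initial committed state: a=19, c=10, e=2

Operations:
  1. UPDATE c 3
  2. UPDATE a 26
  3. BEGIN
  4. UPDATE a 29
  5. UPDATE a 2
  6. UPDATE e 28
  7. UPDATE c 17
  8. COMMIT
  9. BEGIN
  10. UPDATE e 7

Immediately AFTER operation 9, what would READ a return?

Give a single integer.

Initial committed: {a=19, c=10, e=2}
Op 1: UPDATE c=3 (auto-commit; committed c=3)
Op 2: UPDATE a=26 (auto-commit; committed a=26)
Op 3: BEGIN: in_txn=True, pending={}
Op 4: UPDATE a=29 (pending; pending now {a=29})
Op 5: UPDATE a=2 (pending; pending now {a=2})
Op 6: UPDATE e=28 (pending; pending now {a=2, e=28})
Op 7: UPDATE c=17 (pending; pending now {a=2, c=17, e=28})
Op 8: COMMIT: merged ['a', 'c', 'e'] into committed; committed now {a=2, c=17, e=28}
Op 9: BEGIN: in_txn=True, pending={}
After op 9: visible(a) = 2 (pending={}, committed={a=2, c=17, e=28})

Answer: 2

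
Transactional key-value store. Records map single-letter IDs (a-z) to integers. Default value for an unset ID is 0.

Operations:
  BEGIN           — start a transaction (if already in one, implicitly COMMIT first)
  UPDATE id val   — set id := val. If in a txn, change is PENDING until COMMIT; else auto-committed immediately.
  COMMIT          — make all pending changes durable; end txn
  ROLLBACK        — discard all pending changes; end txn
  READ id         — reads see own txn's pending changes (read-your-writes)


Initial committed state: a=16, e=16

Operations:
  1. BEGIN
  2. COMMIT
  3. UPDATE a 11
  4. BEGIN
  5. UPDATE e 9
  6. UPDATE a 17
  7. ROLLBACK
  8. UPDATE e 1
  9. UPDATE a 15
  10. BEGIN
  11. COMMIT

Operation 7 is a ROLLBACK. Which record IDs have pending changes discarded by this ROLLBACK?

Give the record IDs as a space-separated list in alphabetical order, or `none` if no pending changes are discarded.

Answer: a e

Derivation:
Initial committed: {a=16, e=16}
Op 1: BEGIN: in_txn=True, pending={}
Op 2: COMMIT: merged [] into committed; committed now {a=16, e=16}
Op 3: UPDATE a=11 (auto-commit; committed a=11)
Op 4: BEGIN: in_txn=True, pending={}
Op 5: UPDATE e=9 (pending; pending now {e=9})
Op 6: UPDATE a=17 (pending; pending now {a=17, e=9})
Op 7: ROLLBACK: discarded pending ['a', 'e']; in_txn=False
Op 8: UPDATE e=1 (auto-commit; committed e=1)
Op 9: UPDATE a=15 (auto-commit; committed a=15)
Op 10: BEGIN: in_txn=True, pending={}
Op 11: COMMIT: merged [] into committed; committed now {a=15, e=1}
ROLLBACK at op 7 discards: ['a', 'e']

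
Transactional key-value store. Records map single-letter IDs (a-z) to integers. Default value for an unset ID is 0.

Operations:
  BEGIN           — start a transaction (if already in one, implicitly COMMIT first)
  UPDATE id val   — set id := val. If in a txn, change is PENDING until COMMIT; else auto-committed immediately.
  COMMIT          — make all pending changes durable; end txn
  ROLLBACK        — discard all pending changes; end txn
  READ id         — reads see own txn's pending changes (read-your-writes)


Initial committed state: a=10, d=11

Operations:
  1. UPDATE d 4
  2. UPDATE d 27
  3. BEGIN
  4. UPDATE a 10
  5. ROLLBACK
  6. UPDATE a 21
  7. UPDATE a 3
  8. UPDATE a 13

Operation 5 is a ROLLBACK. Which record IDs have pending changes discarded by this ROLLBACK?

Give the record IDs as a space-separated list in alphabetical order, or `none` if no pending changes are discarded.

Answer: a

Derivation:
Initial committed: {a=10, d=11}
Op 1: UPDATE d=4 (auto-commit; committed d=4)
Op 2: UPDATE d=27 (auto-commit; committed d=27)
Op 3: BEGIN: in_txn=True, pending={}
Op 4: UPDATE a=10 (pending; pending now {a=10})
Op 5: ROLLBACK: discarded pending ['a']; in_txn=False
Op 6: UPDATE a=21 (auto-commit; committed a=21)
Op 7: UPDATE a=3 (auto-commit; committed a=3)
Op 8: UPDATE a=13 (auto-commit; committed a=13)
ROLLBACK at op 5 discards: ['a']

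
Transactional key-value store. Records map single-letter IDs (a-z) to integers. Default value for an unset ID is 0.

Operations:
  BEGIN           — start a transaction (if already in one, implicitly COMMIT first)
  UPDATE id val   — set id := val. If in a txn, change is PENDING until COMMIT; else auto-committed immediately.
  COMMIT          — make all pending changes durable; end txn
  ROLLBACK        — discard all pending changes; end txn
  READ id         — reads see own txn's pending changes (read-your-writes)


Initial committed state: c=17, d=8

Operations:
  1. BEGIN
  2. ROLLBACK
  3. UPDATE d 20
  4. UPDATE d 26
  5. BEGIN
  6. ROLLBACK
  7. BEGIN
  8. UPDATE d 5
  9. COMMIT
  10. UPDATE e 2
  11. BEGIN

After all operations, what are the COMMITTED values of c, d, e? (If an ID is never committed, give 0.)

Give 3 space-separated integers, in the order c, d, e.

Answer: 17 5 2

Derivation:
Initial committed: {c=17, d=8}
Op 1: BEGIN: in_txn=True, pending={}
Op 2: ROLLBACK: discarded pending []; in_txn=False
Op 3: UPDATE d=20 (auto-commit; committed d=20)
Op 4: UPDATE d=26 (auto-commit; committed d=26)
Op 5: BEGIN: in_txn=True, pending={}
Op 6: ROLLBACK: discarded pending []; in_txn=False
Op 7: BEGIN: in_txn=True, pending={}
Op 8: UPDATE d=5 (pending; pending now {d=5})
Op 9: COMMIT: merged ['d'] into committed; committed now {c=17, d=5}
Op 10: UPDATE e=2 (auto-commit; committed e=2)
Op 11: BEGIN: in_txn=True, pending={}
Final committed: {c=17, d=5, e=2}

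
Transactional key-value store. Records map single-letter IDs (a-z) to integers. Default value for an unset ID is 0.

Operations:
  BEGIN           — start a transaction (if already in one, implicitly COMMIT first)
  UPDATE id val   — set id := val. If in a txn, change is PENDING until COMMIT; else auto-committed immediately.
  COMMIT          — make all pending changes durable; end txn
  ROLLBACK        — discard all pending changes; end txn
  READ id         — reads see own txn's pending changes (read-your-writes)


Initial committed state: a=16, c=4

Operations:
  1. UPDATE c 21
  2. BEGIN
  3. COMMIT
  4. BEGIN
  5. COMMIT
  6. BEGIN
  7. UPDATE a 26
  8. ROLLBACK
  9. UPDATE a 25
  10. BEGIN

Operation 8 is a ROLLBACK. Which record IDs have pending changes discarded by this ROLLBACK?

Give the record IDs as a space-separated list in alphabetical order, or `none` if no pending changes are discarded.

Initial committed: {a=16, c=4}
Op 1: UPDATE c=21 (auto-commit; committed c=21)
Op 2: BEGIN: in_txn=True, pending={}
Op 3: COMMIT: merged [] into committed; committed now {a=16, c=21}
Op 4: BEGIN: in_txn=True, pending={}
Op 5: COMMIT: merged [] into committed; committed now {a=16, c=21}
Op 6: BEGIN: in_txn=True, pending={}
Op 7: UPDATE a=26 (pending; pending now {a=26})
Op 8: ROLLBACK: discarded pending ['a']; in_txn=False
Op 9: UPDATE a=25 (auto-commit; committed a=25)
Op 10: BEGIN: in_txn=True, pending={}
ROLLBACK at op 8 discards: ['a']

Answer: a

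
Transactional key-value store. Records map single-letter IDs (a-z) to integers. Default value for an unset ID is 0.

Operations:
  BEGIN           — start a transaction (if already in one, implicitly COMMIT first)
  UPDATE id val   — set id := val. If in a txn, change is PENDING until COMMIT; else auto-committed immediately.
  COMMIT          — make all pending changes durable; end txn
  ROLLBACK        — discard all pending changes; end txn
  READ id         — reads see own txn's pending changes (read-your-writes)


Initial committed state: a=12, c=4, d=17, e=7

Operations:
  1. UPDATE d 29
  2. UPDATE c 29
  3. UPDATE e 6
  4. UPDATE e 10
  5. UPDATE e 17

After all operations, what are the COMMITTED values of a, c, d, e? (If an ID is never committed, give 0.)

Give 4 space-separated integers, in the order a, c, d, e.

Answer: 12 29 29 17

Derivation:
Initial committed: {a=12, c=4, d=17, e=7}
Op 1: UPDATE d=29 (auto-commit; committed d=29)
Op 2: UPDATE c=29 (auto-commit; committed c=29)
Op 3: UPDATE e=6 (auto-commit; committed e=6)
Op 4: UPDATE e=10 (auto-commit; committed e=10)
Op 5: UPDATE e=17 (auto-commit; committed e=17)
Final committed: {a=12, c=29, d=29, e=17}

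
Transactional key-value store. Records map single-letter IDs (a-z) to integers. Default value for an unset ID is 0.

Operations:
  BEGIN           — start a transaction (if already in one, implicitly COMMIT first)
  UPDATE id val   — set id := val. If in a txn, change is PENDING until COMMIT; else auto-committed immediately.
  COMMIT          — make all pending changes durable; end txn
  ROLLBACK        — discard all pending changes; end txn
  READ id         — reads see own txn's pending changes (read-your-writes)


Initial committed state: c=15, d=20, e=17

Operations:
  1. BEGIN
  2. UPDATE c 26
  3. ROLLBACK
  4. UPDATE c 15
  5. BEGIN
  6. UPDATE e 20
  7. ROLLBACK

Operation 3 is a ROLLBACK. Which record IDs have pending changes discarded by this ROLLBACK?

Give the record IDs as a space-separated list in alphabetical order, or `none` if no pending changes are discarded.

Answer: c

Derivation:
Initial committed: {c=15, d=20, e=17}
Op 1: BEGIN: in_txn=True, pending={}
Op 2: UPDATE c=26 (pending; pending now {c=26})
Op 3: ROLLBACK: discarded pending ['c']; in_txn=False
Op 4: UPDATE c=15 (auto-commit; committed c=15)
Op 5: BEGIN: in_txn=True, pending={}
Op 6: UPDATE e=20 (pending; pending now {e=20})
Op 7: ROLLBACK: discarded pending ['e']; in_txn=False
ROLLBACK at op 3 discards: ['c']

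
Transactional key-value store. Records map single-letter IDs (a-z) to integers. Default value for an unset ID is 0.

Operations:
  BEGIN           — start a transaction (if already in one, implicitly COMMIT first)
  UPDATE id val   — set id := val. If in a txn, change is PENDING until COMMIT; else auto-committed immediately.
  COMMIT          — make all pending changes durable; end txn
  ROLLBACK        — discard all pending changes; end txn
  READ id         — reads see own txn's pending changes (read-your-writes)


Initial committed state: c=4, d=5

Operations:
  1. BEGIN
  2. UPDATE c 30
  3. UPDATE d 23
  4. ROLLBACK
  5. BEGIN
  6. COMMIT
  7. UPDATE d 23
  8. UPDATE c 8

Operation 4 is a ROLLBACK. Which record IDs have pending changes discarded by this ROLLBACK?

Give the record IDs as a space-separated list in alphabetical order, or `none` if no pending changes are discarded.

Initial committed: {c=4, d=5}
Op 1: BEGIN: in_txn=True, pending={}
Op 2: UPDATE c=30 (pending; pending now {c=30})
Op 3: UPDATE d=23 (pending; pending now {c=30, d=23})
Op 4: ROLLBACK: discarded pending ['c', 'd']; in_txn=False
Op 5: BEGIN: in_txn=True, pending={}
Op 6: COMMIT: merged [] into committed; committed now {c=4, d=5}
Op 7: UPDATE d=23 (auto-commit; committed d=23)
Op 8: UPDATE c=8 (auto-commit; committed c=8)
ROLLBACK at op 4 discards: ['c', 'd']

Answer: c d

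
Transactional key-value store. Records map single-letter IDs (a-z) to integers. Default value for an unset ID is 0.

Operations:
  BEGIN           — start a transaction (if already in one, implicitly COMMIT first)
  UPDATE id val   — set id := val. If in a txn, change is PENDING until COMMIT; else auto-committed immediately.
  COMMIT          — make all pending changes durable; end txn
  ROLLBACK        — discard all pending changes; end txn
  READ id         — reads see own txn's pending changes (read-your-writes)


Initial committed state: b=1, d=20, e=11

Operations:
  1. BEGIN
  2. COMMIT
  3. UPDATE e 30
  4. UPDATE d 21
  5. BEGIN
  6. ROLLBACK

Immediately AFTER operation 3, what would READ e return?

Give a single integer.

Answer: 30

Derivation:
Initial committed: {b=1, d=20, e=11}
Op 1: BEGIN: in_txn=True, pending={}
Op 2: COMMIT: merged [] into committed; committed now {b=1, d=20, e=11}
Op 3: UPDATE e=30 (auto-commit; committed e=30)
After op 3: visible(e) = 30 (pending={}, committed={b=1, d=20, e=30})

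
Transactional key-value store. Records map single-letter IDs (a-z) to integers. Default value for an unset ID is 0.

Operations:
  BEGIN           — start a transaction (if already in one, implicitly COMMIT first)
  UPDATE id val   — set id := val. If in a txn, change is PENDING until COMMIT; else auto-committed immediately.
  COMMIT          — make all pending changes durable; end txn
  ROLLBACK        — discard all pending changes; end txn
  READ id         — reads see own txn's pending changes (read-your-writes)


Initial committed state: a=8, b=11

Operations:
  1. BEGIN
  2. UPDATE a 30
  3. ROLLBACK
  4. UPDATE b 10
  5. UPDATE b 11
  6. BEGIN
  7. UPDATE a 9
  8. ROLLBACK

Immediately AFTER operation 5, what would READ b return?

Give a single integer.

Answer: 11

Derivation:
Initial committed: {a=8, b=11}
Op 1: BEGIN: in_txn=True, pending={}
Op 2: UPDATE a=30 (pending; pending now {a=30})
Op 3: ROLLBACK: discarded pending ['a']; in_txn=False
Op 4: UPDATE b=10 (auto-commit; committed b=10)
Op 5: UPDATE b=11 (auto-commit; committed b=11)
After op 5: visible(b) = 11 (pending={}, committed={a=8, b=11})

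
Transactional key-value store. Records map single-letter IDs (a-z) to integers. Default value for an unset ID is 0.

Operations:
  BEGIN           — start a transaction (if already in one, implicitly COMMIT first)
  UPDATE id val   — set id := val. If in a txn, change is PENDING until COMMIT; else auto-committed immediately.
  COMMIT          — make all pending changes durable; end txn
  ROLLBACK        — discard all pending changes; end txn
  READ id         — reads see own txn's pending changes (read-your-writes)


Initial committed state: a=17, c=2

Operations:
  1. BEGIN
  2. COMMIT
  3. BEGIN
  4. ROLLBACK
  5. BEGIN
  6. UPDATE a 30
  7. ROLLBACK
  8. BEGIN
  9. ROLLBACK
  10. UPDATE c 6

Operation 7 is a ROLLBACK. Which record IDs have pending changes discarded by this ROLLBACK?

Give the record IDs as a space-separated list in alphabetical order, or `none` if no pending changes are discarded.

Answer: a

Derivation:
Initial committed: {a=17, c=2}
Op 1: BEGIN: in_txn=True, pending={}
Op 2: COMMIT: merged [] into committed; committed now {a=17, c=2}
Op 3: BEGIN: in_txn=True, pending={}
Op 4: ROLLBACK: discarded pending []; in_txn=False
Op 5: BEGIN: in_txn=True, pending={}
Op 6: UPDATE a=30 (pending; pending now {a=30})
Op 7: ROLLBACK: discarded pending ['a']; in_txn=False
Op 8: BEGIN: in_txn=True, pending={}
Op 9: ROLLBACK: discarded pending []; in_txn=False
Op 10: UPDATE c=6 (auto-commit; committed c=6)
ROLLBACK at op 7 discards: ['a']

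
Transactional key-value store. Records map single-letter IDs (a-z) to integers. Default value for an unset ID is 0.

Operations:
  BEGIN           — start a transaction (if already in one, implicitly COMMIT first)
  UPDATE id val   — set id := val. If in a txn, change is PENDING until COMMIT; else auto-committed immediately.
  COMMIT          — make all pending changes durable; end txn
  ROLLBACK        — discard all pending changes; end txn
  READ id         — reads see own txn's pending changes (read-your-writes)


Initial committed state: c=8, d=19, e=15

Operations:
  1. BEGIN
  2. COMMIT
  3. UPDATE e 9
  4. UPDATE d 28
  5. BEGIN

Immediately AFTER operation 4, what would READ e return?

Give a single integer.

Initial committed: {c=8, d=19, e=15}
Op 1: BEGIN: in_txn=True, pending={}
Op 2: COMMIT: merged [] into committed; committed now {c=8, d=19, e=15}
Op 3: UPDATE e=9 (auto-commit; committed e=9)
Op 4: UPDATE d=28 (auto-commit; committed d=28)
After op 4: visible(e) = 9 (pending={}, committed={c=8, d=28, e=9})

Answer: 9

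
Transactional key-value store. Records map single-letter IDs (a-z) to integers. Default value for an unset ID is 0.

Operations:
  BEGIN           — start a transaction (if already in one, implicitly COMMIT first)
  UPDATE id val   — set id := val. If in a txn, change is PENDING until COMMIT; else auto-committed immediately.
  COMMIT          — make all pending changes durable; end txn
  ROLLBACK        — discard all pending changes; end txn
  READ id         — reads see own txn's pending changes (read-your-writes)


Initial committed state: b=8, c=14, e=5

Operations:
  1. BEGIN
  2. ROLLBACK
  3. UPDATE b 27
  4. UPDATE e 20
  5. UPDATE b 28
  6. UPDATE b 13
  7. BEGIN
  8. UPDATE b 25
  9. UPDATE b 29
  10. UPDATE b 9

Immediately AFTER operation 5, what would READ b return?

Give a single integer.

Answer: 28

Derivation:
Initial committed: {b=8, c=14, e=5}
Op 1: BEGIN: in_txn=True, pending={}
Op 2: ROLLBACK: discarded pending []; in_txn=False
Op 3: UPDATE b=27 (auto-commit; committed b=27)
Op 4: UPDATE e=20 (auto-commit; committed e=20)
Op 5: UPDATE b=28 (auto-commit; committed b=28)
After op 5: visible(b) = 28 (pending={}, committed={b=28, c=14, e=20})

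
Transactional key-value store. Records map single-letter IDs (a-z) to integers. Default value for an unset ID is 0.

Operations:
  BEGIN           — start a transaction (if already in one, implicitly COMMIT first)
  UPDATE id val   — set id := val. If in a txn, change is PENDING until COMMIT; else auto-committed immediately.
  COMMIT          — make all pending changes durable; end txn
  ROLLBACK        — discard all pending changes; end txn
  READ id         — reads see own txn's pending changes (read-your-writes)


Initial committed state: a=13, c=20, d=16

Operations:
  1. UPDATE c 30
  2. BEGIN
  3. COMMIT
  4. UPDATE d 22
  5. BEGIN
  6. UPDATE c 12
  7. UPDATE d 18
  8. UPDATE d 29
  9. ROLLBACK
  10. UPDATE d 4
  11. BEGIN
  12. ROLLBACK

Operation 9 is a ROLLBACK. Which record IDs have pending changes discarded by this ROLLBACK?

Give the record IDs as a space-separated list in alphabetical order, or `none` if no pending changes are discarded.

Initial committed: {a=13, c=20, d=16}
Op 1: UPDATE c=30 (auto-commit; committed c=30)
Op 2: BEGIN: in_txn=True, pending={}
Op 3: COMMIT: merged [] into committed; committed now {a=13, c=30, d=16}
Op 4: UPDATE d=22 (auto-commit; committed d=22)
Op 5: BEGIN: in_txn=True, pending={}
Op 6: UPDATE c=12 (pending; pending now {c=12})
Op 7: UPDATE d=18 (pending; pending now {c=12, d=18})
Op 8: UPDATE d=29 (pending; pending now {c=12, d=29})
Op 9: ROLLBACK: discarded pending ['c', 'd']; in_txn=False
Op 10: UPDATE d=4 (auto-commit; committed d=4)
Op 11: BEGIN: in_txn=True, pending={}
Op 12: ROLLBACK: discarded pending []; in_txn=False
ROLLBACK at op 9 discards: ['c', 'd']

Answer: c d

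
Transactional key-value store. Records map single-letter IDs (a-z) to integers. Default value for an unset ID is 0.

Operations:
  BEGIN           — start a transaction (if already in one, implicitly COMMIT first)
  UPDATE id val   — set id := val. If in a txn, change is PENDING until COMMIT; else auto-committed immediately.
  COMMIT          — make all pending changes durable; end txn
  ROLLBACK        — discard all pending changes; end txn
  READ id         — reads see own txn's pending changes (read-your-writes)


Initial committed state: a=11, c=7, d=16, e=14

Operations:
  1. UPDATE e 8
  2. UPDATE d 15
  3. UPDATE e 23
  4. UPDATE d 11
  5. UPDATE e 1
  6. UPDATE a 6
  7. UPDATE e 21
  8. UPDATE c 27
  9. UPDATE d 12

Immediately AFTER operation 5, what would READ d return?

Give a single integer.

Answer: 11

Derivation:
Initial committed: {a=11, c=7, d=16, e=14}
Op 1: UPDATE e=8 (auto-commit; committed e=8)
Op 2: UPDATE d=15 (auto-commit; committed d=15)
Op 3: UPDATE e=23 (auto-commit; committed e=23)
Op 4: UPDATE d=11 (auto-commit; committed d=11)
Op 5: UPDATE e=1 (auto-commit; committed e=1)
After op 5: visible(d) = 11 (pending={}, committed={a=11, c=7, d=11, e=1})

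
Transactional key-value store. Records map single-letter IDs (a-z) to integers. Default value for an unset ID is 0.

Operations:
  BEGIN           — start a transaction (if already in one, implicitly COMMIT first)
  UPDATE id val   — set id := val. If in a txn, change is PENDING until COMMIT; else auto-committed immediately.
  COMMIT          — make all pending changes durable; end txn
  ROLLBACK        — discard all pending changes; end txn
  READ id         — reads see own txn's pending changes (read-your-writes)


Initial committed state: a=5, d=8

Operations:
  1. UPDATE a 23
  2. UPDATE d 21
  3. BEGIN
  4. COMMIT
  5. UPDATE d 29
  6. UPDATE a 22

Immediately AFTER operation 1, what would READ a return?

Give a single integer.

Answer: 23

Derivation:
Initial committed: {a=5, d=8}
Op 1: UPDATE a=23 (auto-commit; committed a=23)
After op 1: visible(a) = 23 (pending={}, committed={a=23, d=8})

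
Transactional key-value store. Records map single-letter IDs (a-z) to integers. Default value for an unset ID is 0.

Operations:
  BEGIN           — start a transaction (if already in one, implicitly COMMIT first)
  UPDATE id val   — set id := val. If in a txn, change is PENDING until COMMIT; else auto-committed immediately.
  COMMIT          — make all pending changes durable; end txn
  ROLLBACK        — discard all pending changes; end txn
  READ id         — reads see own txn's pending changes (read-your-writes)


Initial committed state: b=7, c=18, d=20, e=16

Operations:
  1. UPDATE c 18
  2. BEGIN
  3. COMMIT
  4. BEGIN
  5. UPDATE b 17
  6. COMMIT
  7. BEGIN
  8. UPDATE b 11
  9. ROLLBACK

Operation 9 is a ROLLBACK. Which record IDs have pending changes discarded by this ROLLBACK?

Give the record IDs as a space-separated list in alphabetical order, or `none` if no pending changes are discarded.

Initial committed: {b=7, c=18, d=20, e=16}
Op 1: UPDATE c=18 (auto-commit; committed c=18)
Op 2: BEGIN: in_txn=True, pending={}
Op 3: COMMIT: merged [] into committed; committed now {b=7, c=18, d=20, e=16}
Op 4: BEGIN: in_txn=True, pending={}
Op 5: UPDATE b=17 (pending; pending now {b=17})
Op 6: COMMIT: merged ['b'] into committed; committed now {b=17, c=18, d=20, e=16}
Op 7: BEGIN: in_txn=True, pending={}
Op 8: UPDATE b=11 (pending; pending now {b=11})
Op 9: ROLLBACK: discarded pending ['b']; in_txn=False
ROLLBACK at op 9 discards: ['b']

Answer: b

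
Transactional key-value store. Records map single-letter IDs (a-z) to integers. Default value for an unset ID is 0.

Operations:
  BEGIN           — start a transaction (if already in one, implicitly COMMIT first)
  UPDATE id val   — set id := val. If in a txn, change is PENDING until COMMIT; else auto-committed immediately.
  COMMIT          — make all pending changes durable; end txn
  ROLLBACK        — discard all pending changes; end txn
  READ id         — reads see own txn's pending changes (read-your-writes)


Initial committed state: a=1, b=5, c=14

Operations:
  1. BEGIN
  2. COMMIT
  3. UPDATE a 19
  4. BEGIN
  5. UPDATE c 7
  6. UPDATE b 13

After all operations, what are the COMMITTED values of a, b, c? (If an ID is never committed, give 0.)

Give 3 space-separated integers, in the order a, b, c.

Initial committed: {a=1, b=5, c=14}
Op 1: BEGIN: in_txn=True, pending={}
Op 2: COMMIT: merged [] into committed; committed now {a=1, b=5, c=14}
Op 3: UPDATE a=19 (auto-commit; committed a=19)
Op 4: BEGIN: in_txn=True, pending={}
Op 5: UPDATE c=7 (pending; pending now {c=7})
Op 6: UPDATE b=13 (pending; pending now {b=13, c=7})
Final committed: {a=19, b=5, c=14}

Answer: 19 5 14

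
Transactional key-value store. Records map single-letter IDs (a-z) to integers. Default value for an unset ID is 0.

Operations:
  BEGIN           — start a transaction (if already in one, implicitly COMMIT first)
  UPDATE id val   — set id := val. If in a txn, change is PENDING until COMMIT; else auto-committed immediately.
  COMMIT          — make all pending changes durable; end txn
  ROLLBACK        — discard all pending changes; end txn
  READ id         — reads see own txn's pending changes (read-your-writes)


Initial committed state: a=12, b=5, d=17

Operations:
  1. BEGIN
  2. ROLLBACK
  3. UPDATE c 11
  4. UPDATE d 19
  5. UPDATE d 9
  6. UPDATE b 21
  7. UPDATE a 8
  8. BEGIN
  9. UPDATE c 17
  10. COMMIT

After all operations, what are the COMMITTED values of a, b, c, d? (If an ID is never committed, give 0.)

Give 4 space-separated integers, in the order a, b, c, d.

Initial committed: {a=12, b=5, d=17}
Op 1: BEGIN: in_txn=True, pending={}
Op 2: ROLLBACK: discarded pending []; in_txn=False
Op 3: UPDATE c=11 (auto-commit; committed c=11)
Op 4: UPDATE d=19 (auto-commit; committed d=19)
Op 5: UPDATE d=9 (auto-commit; committed d=9)
Op 6: UPDATE b=21 (auto-commit; committed b=21)
Op 7: UPDATE a=8 (auto-commit; committed a=8)
Op 8: BEGIN: in_txn=True, pending={}
Op 9: UPDATE c=17 (pending; pending now {c=17})
Op 10: COMMIT: merged ['c'] into committed; committed now {a=8, b=21, c=17, d=9}
Final committed: {a=8, b=21, c=17, d=9}

Answer: 8 21 17 9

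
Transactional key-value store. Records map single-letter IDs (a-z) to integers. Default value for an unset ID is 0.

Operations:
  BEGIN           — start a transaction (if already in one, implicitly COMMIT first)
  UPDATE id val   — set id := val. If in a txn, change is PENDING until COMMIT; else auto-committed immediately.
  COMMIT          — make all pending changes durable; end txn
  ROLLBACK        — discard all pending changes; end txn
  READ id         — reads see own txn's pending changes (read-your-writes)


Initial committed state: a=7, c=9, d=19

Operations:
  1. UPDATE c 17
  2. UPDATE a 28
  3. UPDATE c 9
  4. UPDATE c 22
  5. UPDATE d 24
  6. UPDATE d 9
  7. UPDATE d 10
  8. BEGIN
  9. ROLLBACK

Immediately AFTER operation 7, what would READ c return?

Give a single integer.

Initial committed: {a=7, c=9, d=19}
Op 1: UPDATE c=17 (auto-commit; committed c=17)
Op 2: UPDATE a=28 (auto-commit; committed a=28)
Op 3: UPDATE c=9 (auto-commit; committed c=9)
Op 4: UPDATE c=22 (auto-commit; committed c=22)
Op 5: UPDATE d=24 (auto-commit; committed d=24)
Op 6: UPDATE d=9 (auto-commit; committed d=9)
Op 7: UPDATE d=10 (auto-commit; committed d=10)
After op 7: visible(c) = 22 (pending={}, committed={a=28, c=22, d=10})

Answer: 22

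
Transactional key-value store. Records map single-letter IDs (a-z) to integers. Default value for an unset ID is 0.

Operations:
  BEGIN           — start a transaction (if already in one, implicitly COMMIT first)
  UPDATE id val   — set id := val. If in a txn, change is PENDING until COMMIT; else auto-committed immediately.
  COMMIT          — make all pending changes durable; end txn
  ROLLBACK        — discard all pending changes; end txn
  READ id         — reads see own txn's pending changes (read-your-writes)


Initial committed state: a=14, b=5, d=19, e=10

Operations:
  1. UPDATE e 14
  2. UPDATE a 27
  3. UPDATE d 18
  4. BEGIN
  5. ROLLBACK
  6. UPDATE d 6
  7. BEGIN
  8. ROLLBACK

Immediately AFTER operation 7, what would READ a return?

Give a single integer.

Initial committed: {a=14, b=5, d=19, e=10}
Op 1: UPDATE e=14 (auto-commit; committed e=14)
Op 2: UPDATE a=27 (auto-commit; committed a=27)
Op 3: UPDATE d=18 (auto-commit; committed d=18)
Op 4: BEGIN: in_txn=True, pending={}
Op 5: ROLLBACK: discarded pending []; in_txn=False
Op 6: UPDATE d=6 (auto-commit; committed d=6)
Op 7: BEGIN: in_txn=True, pending={}
After op 7: visible(a) = 27 (pending={}, committed={a=27, b=5, d=6, e=14})

Answer: 27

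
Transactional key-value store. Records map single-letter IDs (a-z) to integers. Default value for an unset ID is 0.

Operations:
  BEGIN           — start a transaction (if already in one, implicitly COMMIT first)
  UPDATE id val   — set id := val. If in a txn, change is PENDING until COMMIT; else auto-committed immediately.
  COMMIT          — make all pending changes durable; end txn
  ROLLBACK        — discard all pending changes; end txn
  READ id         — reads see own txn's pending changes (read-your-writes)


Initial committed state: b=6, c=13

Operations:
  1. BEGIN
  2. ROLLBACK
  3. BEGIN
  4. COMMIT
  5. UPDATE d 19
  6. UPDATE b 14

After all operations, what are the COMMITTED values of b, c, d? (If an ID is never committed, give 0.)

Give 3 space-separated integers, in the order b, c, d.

Answer: 14 13 19

Derivation:
Initial committed: {b=6, c=13}
Op 1: BEGIN: in_txn=True, pending={}
Op 2: ROLLBACK: discarded pending []; in_txn=False
Op 3: BEGIN: in_txn=True, pending={}
Op 4: COMMIT: merged [] into committed; committed now {b=6, c=13}
Op 5: UPDATE d=19 (auto-commit; committed d=19)
Op 6: UPDATE b=14 (auto-commit; committed b=14)
Final committed: {b=14, c=13, d=19}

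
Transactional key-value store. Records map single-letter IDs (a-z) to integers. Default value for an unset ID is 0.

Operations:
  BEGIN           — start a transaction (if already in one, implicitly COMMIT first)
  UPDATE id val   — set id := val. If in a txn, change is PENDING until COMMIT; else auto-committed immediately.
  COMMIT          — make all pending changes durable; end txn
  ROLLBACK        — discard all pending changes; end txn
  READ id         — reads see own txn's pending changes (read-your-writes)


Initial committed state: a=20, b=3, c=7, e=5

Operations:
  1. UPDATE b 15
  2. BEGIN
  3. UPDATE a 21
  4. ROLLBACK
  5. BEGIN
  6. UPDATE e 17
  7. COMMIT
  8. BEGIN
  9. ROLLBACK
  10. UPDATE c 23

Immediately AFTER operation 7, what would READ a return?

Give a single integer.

Answer: 20

Derivation:
Initial committed: {a=20, b=3, c=7, e=5}
Op 1: UPDATE b=15 (auto-commit; committed b=15)
Op 2: BEGIN: in_txn=True, pending={}
Op 3: UPDATE a=21 (pending; pending now {a=21})
Op 4: ROLLBACK: discarded pending ['a']; in_txn=False
Op 5: BEGIN: in_txn=True, pending={}
Op 6: UPDATE e=17 (pending; pending now {e=17})
Op 7: COMMIT: merged ['e'] into committed; committed now {a=20, b=15, c=7, e=17}
After op 7: visible(a) = 20 (pending={}, committed={a=20, b=15, c=7, e=17})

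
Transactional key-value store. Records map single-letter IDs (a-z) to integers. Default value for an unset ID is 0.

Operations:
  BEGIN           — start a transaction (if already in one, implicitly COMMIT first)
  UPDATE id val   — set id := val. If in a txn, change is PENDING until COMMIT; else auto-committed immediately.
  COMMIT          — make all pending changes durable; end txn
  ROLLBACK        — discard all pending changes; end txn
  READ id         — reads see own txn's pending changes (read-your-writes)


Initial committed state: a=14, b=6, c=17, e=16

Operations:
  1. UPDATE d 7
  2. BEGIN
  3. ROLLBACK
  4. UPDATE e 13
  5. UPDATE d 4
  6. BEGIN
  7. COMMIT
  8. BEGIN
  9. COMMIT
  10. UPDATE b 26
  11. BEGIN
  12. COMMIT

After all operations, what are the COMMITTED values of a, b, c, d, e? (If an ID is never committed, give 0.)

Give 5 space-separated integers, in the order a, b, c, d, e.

Answer: 14 26 17 4 13

Derivation:
Initial committed: {a=14, b=6, c=17, e=16}
Op 1: UPDATE d=7 (auto-commit; committed d=7)
Op 2: BEGIN: in_txn=True, pending={}
Op 3: ROLLBACK: discarded pending []; in_txn=False
Op 4: UPDATE e=13 (auto-commit; committed e=13)
Op 5: UPDATE d=4 (auto-commit; committed d=4)
Op 6: BEGIN: in_txn=True, pending={}
Op 7: COMMIT: merged [] into committed; committed now {a=14, b=6, c=17, d=4, e=13}
Op 8: BEGIN: in_txn=True, pending={}
Op 9: COMMIT: merged [] into committed; committed now {a=14, b=6, c=17, d=4, e=13}
Op 10: UPDATE b=26 (auto-commit; committed b=26)
Op 11: BEGIN: in_txn=True, pending={}
Op 12: COMMIT: merged [] into committed; committed now {a=14, b=26, c=17, d=4, e=13}
Final committed: {a=14, b=26, c=17, d=4, e=13}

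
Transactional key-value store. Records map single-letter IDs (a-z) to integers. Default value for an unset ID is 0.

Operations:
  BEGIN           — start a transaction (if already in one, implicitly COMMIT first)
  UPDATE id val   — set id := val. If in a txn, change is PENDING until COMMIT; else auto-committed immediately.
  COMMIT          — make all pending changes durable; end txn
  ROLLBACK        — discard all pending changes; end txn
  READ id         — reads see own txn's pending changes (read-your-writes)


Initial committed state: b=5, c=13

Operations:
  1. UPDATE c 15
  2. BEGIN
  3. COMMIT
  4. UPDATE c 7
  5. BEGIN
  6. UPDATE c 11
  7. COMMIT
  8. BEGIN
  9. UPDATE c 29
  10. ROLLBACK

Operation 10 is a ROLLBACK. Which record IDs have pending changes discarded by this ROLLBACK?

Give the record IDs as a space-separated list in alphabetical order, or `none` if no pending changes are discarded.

Answer: c

Derivation:
Initial committed: {b=5, c=13}
Op 1: UPDATE c=15 (auto-commit; committed c=15)
Op 2: BEGIN: in_txn=True, pending={}
Op 3: COMMIT: merged [] into committed; committed now {b=5, c=15}
Op 4: UPDATE c=7 (auto-commit; committed c=7)
Op 5: BEGIN: in_txn=True, pending={}
Op 6: UPDATE c=11 (pending; pending now {c=11})
Op 7: COMMIT: merged ['c'] into committed; committed now {b=5, c=11}
Op 8: BEGIN: in_txn=True, pending={}
Op 9: UPDATE c=29 (pending; pending now {c=29})
Op 10: ROLLBACK: discarded pending ['c']; in_txn=False
ROLLBACK at op 10 discards: ['c']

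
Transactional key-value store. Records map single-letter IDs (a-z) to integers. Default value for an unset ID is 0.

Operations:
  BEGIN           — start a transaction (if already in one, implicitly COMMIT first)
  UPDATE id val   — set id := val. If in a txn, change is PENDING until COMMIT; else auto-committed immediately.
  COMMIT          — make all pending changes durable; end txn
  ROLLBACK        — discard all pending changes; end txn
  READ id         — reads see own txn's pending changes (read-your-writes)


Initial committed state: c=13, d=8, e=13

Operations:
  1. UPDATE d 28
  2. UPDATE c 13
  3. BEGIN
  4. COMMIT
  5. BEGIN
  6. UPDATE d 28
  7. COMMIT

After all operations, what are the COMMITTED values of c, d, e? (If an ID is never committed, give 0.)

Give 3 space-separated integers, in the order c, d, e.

Answer: 13 28 13

Derivation:
Initial committed: {c=13, d=8, e=13}
Op 1: UPDATE d=28 (auto-commit; committed d=28)
Op 2: UPDATE c=13 (auto-commit; committed c=13)
Op 3: BEGIN: in_txn=True, pending={}
Op 4: COMMIT: merged [] into committed; committed now {c=13, d=28, e=13}
Op 5: BEGIN: in_txn=True, pending={}
Op 6: UPDATE d=28 (pending; pending now {d=28})
Op 7: COMMIT: merged ['d'] into committed; committed now {c=13, d=28, e=13}
Final committed: {c=13, d=28, e=13}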